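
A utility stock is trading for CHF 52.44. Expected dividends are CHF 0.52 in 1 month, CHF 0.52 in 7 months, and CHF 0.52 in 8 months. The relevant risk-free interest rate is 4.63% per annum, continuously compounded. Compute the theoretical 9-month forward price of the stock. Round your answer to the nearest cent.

CHF 52.71

PV(dividends) I = 0.52·e^(−0.0463·1/12) + 0.52·e^(−0.0463·7/12) + 0.52·e^(−0.0463·8/12)
I = 0.5180 + 0.5061 + 0.5042 = 1.5283
F = (S − I)·e^(rT) = (52.44 − 1.5283) · e^(0.0463·9/12)
= 50.9117 · e^0.034725 = 50.9117 × 1.035335 = CHF 52.71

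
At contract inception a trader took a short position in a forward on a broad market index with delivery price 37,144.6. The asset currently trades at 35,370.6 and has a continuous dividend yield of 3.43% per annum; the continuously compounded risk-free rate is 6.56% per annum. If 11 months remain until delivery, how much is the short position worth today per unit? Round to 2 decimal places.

Current fair forward for the remaining 11 months: F = S·e^((r − q)·T), (r − q) = 0.0656 − 0.0343 = 0.0313
F = 35370.6 · e^(0.0313 × 11/12) = 35370.6 × 1.02910724 = 36400.1405
Value of long forward = (F − K)·e^(−rT) = (36400.1405 − 37144.6) · e^(−0.0656·11/12)
= -744.4595 × 0.94163897 = -701.01
Short position value = −(long value) = 701.01

701.01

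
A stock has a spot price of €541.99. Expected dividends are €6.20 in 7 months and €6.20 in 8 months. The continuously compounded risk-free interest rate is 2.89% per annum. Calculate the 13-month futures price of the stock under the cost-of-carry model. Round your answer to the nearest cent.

€546.66

PV(dividends) I = 6.20·e^(−0.0289·7/12) + 6.20·e^(−0.0289·8/12)
I = 6.0964 + 6.0817 = 12.1781
F = (S − I)·e^(rT) = (541.99 − 12.1781) · e^(0.0289·13/12)
= 529.8119 · e^0.031308 = 529.8119 × 1.031803 = €546.66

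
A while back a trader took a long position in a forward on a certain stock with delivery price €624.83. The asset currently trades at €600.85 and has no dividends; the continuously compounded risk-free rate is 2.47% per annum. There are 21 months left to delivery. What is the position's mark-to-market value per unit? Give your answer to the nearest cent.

€2.45

Current fair forward for the remaining 21 months: F = S·e^(r·T), r = 0.0247
F = 600.85 · e^(0.0247 × 21/12) = 600.85 × 1.044173 = 627.3913
Value of long forward = (F − K)·e^(−rT) = (627.3913 − 624.83) · e^(−0.0247·21/12)
= 2.5613 × 0.957696 = 2.45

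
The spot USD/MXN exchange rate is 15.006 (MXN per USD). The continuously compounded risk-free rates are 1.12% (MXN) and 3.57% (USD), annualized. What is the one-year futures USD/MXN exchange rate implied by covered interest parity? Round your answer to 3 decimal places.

14.643

F = S·e^((r_MXN − r_USD)T) = 15.006 · e^((0.0112 − 0.0357) × 12/12)
= 15.006 · e^-0.024500 = 15.006 × 0.975798
F = 14.643 MXN per USD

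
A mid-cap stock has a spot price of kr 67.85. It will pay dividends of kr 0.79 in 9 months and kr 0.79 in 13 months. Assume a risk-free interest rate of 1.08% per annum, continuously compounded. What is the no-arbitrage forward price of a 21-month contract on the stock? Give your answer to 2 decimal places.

PV(dividends) I = 0.79·e^(−0.0108·9/12) + 0.79·e^(−0.0108·13/12)
I = 0.7836 + 0.7808 = 1.5644
F = (S − I)·e^(rT) = (67.85 − 1.5644) · e^(0.0108·21/12)
= 66.2856 · e^0.018900 = 66.2856 × 1.019080 = kr 67.55

kr 67.55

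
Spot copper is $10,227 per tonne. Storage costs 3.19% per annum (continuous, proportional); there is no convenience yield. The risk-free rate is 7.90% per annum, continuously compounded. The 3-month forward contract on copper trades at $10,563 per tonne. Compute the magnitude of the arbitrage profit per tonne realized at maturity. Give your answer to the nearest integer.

$48 per tonne

Fair forward: F* = S·e^(carry·T), with carry = (r + u) = 0.0790 + 0.0319 = 0.1109
F* = 10227 · e^(0.1109 × 3/12) = 10227 · e^0.027725 = 10227 × 1.028113 = $10514.5117
Market $10563 > fair $10514.5117: forward overpriced → cash-and-carry (buy spot, short the forward).
At maturity, profit = |F_mkt − F*| = |10563 − 10514.5117| = $48 per tonne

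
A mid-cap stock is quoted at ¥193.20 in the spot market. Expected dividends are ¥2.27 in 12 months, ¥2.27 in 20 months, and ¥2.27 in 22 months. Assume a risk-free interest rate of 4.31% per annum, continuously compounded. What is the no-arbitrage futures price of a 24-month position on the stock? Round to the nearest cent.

PV(dividends) I = 2.27·e^(−0.0431·12/12) + 2.27·e^(−0.0431·20/12) + 2.27·e^(−0.0431·22/12)
I = 2.1742 + 2.1127 + 2.0975 = 6.3844
F = (S − I)·e^(rT) = (193.20 − 6.3844) · e^(0.0431·24/12)
= 186.8156 · e^0.086200 = 186.8156 × 1.090024 = ¥203.63

¥203.63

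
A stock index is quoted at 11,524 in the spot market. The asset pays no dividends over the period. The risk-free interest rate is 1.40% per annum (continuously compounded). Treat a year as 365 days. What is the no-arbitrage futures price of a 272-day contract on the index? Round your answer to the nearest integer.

11,645

F = S·e^(rT) = 11524 · e^(0.0140 × 272/365)
= 11524 · e^0.010433 = 11524 × 1.010488
F = 11,645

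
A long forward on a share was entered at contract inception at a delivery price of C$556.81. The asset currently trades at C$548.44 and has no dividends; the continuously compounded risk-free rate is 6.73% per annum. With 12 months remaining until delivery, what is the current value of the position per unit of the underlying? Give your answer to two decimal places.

C$27.87

Current fair forward for the remaining 12 months: F = S·e^(r·T), r = 0.0673
F = 548.44 · e^(0.0673 × 12/12) = 548.44 × 1.069616 = 586.6202
Value of long forward = (F − K)·e^(−rT) = (586.6202 − 556.81) · e^(−0.0673·12/12)
= 29.8102 × 0.934915 = 27.87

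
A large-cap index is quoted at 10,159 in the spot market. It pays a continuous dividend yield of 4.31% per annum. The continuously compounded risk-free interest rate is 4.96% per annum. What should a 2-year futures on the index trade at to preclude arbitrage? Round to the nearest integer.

F = S·e^((r − q)T) = 10159 · e^((0.0496 − 0.0431) × 2)
= 10159 · e^0.013000 = 10159 × 1.013085
F = 10,292

10,292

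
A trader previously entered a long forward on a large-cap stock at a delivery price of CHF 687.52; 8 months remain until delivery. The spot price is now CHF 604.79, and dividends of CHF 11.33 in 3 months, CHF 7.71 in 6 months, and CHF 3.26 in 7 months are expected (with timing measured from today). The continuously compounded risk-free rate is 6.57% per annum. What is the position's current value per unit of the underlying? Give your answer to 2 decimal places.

-CHF 75.01

PV(remaining dividends) I = 11.33·e^(−0.0657·3/12) + 7.71·e^(−0.0657·6/12) + 3.26·e^(−0.0657·7/12) = 21.7437
Current forward F = (S − I)·e^(rT) = (604.79 − 21.7437)·e^(0.0657·8/12) = 583.0463 × 1.044773 = 609.1510
Value (long) = (F − K)·e^(−rT) = (609.1510 − 687.52) × 0.957145 = -75.0105
Value = -CHF 75.01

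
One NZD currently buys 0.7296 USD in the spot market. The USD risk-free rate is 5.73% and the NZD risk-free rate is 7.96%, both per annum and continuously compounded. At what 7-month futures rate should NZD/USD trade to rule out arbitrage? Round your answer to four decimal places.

0.7202

F = S·e^((r_USD − r_NZD)T) = 0.7296 · e^((0.0573 − 0.0796) × 7/12)
= 0.7296 · e^-0.013008 = 0.7296 × 0.987076
F = 0.7202 USD per NZD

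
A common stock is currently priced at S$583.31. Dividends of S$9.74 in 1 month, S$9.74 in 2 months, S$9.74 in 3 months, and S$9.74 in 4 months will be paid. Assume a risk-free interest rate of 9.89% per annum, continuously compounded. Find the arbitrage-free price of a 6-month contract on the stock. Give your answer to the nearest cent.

PV(dividends) I = 9.74·e^(−0.0989·1/12) + 9.74·e^(−0.0989·2/12) + 9.74·e^(−0.0989·3/12) + 9.74·e^(−0.0989·4/12)
I = 9.6601 + 9.5808 + 9.5021 + 9.4241 = 38.1671
F = (S − I)·e^(rT) = (583.31 − 38.1671) · e^(0.0989·6/12)
= 545.1429 · e^0.049450 = 545.1429 × 1.050693 = S$572.78

S$572.78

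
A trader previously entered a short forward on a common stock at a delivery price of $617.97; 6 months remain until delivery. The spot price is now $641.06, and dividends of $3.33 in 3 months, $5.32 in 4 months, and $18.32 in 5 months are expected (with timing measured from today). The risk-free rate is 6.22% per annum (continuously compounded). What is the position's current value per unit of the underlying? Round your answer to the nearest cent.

-$15.67

PV(remaining dividends) I = 3.33·e^(−0.0622·3/12) + 5.32·e^(−0.0622·4/12) + 18.32·e^(−0.0622·5/12) = 26.3408
Current forward F = (S − I)·e^(rT) = (641.06 − 26.3408)·e^(0.0622·6/12) = 614.7192 × 1.031589 = 634.1376
Value (long) = (F − K)·e^(−rT) = (634.1376 − 617.97) × 0.969379 = 15.6725
Short position value = −(long value) = -$15.67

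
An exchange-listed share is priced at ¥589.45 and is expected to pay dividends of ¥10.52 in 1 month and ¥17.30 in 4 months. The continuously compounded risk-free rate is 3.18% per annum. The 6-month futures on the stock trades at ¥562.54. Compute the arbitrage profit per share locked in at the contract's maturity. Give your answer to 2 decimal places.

PV(dividends) I = 10.52·e^(−0.0318·1/12) + 17.30·e^(−0.0318·4/12) = 27.6097
Fair futures F* = (S − I)·e^(rT) = (589.45 − 27.6097)·e^0.015900 = 561.8403 × 1.016027 = 570.8449
Market ¥562.54 < fair 570.8449: forward underpriced → reverse cash-and-carry (short the stock, invest proceeds at r, pay the dividends, go long the forward).
Profit at T = |F_mkt − F*| = |562.54 − 570.8449| = ¥8.30 per share

¥8.30 per share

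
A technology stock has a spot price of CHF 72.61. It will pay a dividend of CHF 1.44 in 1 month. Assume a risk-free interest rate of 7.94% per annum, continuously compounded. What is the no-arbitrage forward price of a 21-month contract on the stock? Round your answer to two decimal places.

CHF 81.79

PV(dividends) I = 1.44·e^(−0.0794·1/12)
I = 1.4305
F = (S − I)·e^(rT) = (72.61 − 1.4305) · e^(0.0794·21/12)
= 71.1795 · e^0.138950 = 71.1795 × 1.149067 = CHF 81.79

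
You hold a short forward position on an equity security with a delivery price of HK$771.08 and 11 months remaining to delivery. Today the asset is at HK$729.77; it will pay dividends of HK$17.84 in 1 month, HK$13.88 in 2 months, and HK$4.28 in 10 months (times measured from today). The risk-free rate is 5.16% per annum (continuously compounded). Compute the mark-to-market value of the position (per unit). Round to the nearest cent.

HK$41.31

PV(remaining dividends) I = 17.84·e^(−0.0516·1/12) + 13.88·e^(−0.0516·2/12) + 4.28·e^(−0.0516·10/12) = 35.6245
Current forward F = (S − I)·e^(rT) = (729.77 − 35.6245)·e^(0.0516·11/12) = 694.1455 × 1.048436 = 727.7671
Value (long) = (F − K)·e^(−rT) = (727.7671 − 771.08) × 0.953801 = -41.3119
Short position value = −(long value) = HK$41.31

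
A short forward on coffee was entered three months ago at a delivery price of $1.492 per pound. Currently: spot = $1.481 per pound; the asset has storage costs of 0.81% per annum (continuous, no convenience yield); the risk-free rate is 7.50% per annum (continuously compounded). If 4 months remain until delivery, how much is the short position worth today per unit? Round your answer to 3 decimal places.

-$0.030 per pound

Current fair forward for the remaining 4 months: F = S·e^((r + u)·T), (r + u) = 0.0750 + 0.0081 = 0.0831
F = 1.481 · e^(0.0831 × 4/12) = 1.481 × 1.028087 = 1.5226
Value of long forward = (F − K)·e^(−rT) = (1.5226 − 1.492) · e^(−0.0750·4/12)
= 0.0306 × 0.975310 = 0.030
Short position value = −(long value) = -$0.030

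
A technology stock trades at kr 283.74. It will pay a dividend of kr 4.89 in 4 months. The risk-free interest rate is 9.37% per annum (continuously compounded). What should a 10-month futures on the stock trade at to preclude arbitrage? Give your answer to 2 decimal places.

kr 301.66

PV(dividends) I = 4.89·e^(−0.0937·4/12)
I = 4.7396
F = (S − I)·e^(rT) = (283.74 − 4.7396) · e^(0.0937·10/12)
= 279.0004 · e^0.078083 = 279.0004 × 1.081212 = kr 301.66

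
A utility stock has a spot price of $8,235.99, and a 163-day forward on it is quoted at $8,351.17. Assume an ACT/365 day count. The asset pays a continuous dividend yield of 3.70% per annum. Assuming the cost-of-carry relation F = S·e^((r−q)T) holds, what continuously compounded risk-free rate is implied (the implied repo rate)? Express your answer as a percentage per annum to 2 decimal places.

From F = S·e^((r−q)T): (r − q) = ln(F/S)/T
ln(8351.17/8235.99) = ln(1.013985) = 0.013888
(r − q) = 0.013888 / (163/365) = 0.031099
r = ln(F/S)/T + q = 0.031099 + 0.0370 = 0.068099
r = 6.81%

6.81%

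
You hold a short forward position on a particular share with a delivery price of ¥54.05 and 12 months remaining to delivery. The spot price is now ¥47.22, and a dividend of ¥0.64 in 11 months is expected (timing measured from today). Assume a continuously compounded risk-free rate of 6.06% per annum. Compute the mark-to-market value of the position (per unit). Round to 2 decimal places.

¥4.26

PV(remaining dividends) I = 0.64·e^(−0.0606·11/12) = 0.6054
Current forward F = (S − I)·e^(rT) = (47.22 − 0.6054)·e^(0.0606·12/12) = 46.6146 × 1.062474 = 49.5268
Value (long) = (F − K)·e^(−rT) = (49.5268 − 54.05) × 0.941200 = -4.2572
Short position value = −(long value) = ¥4.26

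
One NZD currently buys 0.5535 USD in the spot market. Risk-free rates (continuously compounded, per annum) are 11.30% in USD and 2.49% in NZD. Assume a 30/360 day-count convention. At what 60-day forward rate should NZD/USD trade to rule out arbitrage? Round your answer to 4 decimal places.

0.5617

F = S·e^((r_USD − r_NZD)T) = 0.5535 · e^((0.1130 − 0.0249) × 60/360)
= 0.5535 · e^0.014683 = 0.5535 × 1.014791
F = 0.5617 USD per NZD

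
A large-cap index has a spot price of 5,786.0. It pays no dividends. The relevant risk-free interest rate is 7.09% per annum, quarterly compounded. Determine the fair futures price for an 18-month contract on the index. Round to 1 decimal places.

6,429.3

F = S · (1+r/4)^(4T)
= 5786.0 × 1.111176
F = 6,429.3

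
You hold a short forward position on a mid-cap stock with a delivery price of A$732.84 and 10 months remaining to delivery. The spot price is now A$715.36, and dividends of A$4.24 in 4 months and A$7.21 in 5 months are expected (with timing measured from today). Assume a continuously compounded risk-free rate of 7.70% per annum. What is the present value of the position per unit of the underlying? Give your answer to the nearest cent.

-A$16.95

PV(remaining dividends) I = 4.24·e^(−0.0770·4/12) + 7.21·e^(−0.0770·5/12) = 11.1149
Current forward F = (S − I)·e^(rT) = (715.36 − 11.1149)·e^(0.0770·10/12) = 704.2451 × 1.066270 = 750.9154
Value (long) = (F − K)·e^(−rT) = (750.9154 − 732.84) × 0.937849 = 16.9520
Short position value = −(long value) = -A$16.95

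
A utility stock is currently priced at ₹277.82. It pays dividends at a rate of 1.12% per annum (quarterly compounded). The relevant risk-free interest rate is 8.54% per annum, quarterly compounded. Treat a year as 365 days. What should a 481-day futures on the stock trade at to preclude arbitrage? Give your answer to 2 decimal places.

₹306.00

F = S · (1+r/4)^(4T) / (1+q/4)^(4T)
= 277.82 × 1.117793 / 1.014848 = 277.82 × 1.101439
F = ₹306.00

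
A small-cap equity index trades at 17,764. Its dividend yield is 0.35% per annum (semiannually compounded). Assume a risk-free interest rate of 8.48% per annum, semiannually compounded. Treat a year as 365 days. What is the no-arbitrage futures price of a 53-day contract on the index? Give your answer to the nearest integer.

17,970

F = S · (1+r/2)^(2T) / (1+q/2)^(2T)
= 17764 × 1.012133 / 1.000508 = 17764 × 1.011619
F = 17,970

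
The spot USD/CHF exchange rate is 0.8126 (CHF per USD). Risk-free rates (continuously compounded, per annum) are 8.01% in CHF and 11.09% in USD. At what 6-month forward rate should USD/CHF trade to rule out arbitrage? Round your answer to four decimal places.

F = S·e^((r_CHF − r_USD)T) = 0.8126 · e^((0.0801 − 0.1109) × 6/12)
= 0.8126 · e^-0.015400 = 0.8126 × 0.984718
F = 0.8002 CHF per USD

0.8002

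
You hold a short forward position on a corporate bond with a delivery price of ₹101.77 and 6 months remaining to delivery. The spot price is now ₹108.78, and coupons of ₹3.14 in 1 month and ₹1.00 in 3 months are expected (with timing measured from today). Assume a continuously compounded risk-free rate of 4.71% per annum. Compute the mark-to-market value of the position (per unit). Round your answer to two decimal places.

PV(remaining coupons) I = 3.14·e^(−0.0471·1/12) + 1.00·e^(−0.0471·3/12) = 4.1160
Current forward F = (S − I)·e^(rT) = (108.78 − 4.1160)·e^(0.0471·6/12) = 104.6640 × 1.023829 = 107.1580
Value (long) = (F − K)·e^(−rT) = (107.1580 − 101.77) × 0.976725 = 5.2626
Short position value = −(long value) = -₹5.26

-₹5.26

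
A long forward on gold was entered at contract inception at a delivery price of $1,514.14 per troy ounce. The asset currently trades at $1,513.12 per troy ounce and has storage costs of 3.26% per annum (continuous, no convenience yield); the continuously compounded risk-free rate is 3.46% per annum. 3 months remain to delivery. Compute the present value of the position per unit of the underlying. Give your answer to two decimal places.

Current fair forward for the remaining 3 months: F = S·e^((r + u)·T), (r + u) = 0.0346 + 0.0326 = 0.0672
F = 1513.12 · e^(0.0672 × 3/12) = 1513.12 × 1.01694191 = 1538.7551
Value of long forward = (F − K)·e^(−rT) = (1538.7551 − 1514.14) · e^(−0.0346·3/12)
= 24.6151 × 0.99138730 = 24.40

$24.40 per troy ounce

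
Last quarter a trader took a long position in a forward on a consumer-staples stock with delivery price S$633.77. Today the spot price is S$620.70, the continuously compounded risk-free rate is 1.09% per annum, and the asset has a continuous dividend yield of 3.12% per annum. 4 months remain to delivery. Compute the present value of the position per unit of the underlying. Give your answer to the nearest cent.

Current fair forward for the remaining 4 months: F = S·e^((r − q)·T), (r − q) = 0.0109 − 0.0312 = -0.0203
F = 620.70 · e^(-0.0203 × 4/12) = 620.70 × 0.993256 = 616.5140
Value of long forward = (F − K)·e^(−rT) = (616.5140 − 633.77) · e^(−0.0109·4/12)
= -17.2560 × 0.996373 = -17.19

-S$17.19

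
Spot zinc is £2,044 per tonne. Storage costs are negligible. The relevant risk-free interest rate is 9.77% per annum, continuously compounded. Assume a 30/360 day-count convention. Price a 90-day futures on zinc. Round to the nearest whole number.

£2,095 per tonne

F = S·e^(rT) = 2044 · e^(0.0977 × 90/360) = 2044 · e^0.024425
= 2044 × 1.024726 = £2,095 per tonne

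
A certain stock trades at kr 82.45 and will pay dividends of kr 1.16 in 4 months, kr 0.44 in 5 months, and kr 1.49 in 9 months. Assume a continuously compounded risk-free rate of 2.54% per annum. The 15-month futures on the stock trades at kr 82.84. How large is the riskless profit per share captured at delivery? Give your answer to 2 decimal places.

kr 0.88 per share

PV(dividends) I = 1.16·e^(−0.0254·4/12) + 0.44·e^(−0.0254·5/12) + 1.49·e^(−0.0254·9/12) = 3.0475
Fair futures F* = (S − I)·e^(rT) = (82.45 − 3.0475)·e^0.031750 = 79.4025 × 1.032259 = 81.9639
Market kr 82.84 > fair 81.9639: forward overpriced → cash-and-carry (borrow at r, buy the stock and collect the dividends, short the forward).
Profit at T = |F_mkt − F*| = |82.84 − 81.9639| = kr 0.88 per share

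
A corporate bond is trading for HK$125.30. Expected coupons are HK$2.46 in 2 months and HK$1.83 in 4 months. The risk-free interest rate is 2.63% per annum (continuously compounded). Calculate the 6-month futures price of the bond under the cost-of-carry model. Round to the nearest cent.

PV(coupons) I = 2.46·e^(−0.0263·2/12) + 1.83·e^(−0.0263·4/12)
I = 2.4492 + 1.8140 = 4.2632
F = (S − I)·e^(rT) = (125.30 − 4.2632) · e^(0.0263·6/12)
= 121.0368 · e^0.013150 = 121.0368 × 1.013237 = HK$122.64

HK$122.64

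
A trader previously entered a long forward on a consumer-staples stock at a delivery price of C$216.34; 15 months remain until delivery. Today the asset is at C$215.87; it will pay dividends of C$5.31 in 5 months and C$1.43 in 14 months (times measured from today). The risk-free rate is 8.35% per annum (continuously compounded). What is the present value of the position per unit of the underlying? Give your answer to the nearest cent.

C$14.55

PV(remaining dividends) I = 5.31·e^(−0.0835·5/12) + 1.43·e^(−0.0835·14/12) = 6.4257
Current forward F = (S − I)·e^(rT) = (215.87 − 6.4257)·e^(0.0835·15/12) = 209.4443 × 1.110017 = 232.4867
Value (long) = (F − K)·e^(−rT) = (232.4867 − 216.34) × 0.900887 = 14.5464
Value = C$14.55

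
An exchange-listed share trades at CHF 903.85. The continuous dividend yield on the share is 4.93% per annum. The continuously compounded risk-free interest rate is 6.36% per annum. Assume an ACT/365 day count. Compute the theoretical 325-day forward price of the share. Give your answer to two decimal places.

F = S·e^((r − q)T) = 903.85 · e^((0.0636 − 0.0493) × 325/365)
= 903.85 · e^0.012733 = 903.85 × 1.012814
F = CHF 915.43

CHF 915.43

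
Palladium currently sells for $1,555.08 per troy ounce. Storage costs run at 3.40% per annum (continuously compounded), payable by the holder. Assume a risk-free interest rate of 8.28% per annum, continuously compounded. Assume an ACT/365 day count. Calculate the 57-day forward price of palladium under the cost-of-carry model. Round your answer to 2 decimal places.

$1,583.70 per troy ounce

Net carry = r + u − y = 0.0828 + 0.0340 − 0.0000 = 0.1168
F = S·e^((r+u−y)T) = 1555.08 · e^(0.1168 × 57/365) = 1555.08 · e^0.01824000
= 1555.08 × 1.01840736 = $1,583.70 per troy ounce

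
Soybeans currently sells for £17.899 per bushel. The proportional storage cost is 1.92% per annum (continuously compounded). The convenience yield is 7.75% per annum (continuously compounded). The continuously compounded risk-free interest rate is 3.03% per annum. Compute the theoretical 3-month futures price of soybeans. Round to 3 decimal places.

£17.774 per bushel

Net carry = r + u − y = 0.0303 + 0.0192 − 0.0775 = -0.0280
F = S·e^((r+u−y)T) = 17.899 · e^(-0.0280 × 3/12) = 17.899 · e^-0.007000
= 17.899 × 0.993024 = £17.774 per bushel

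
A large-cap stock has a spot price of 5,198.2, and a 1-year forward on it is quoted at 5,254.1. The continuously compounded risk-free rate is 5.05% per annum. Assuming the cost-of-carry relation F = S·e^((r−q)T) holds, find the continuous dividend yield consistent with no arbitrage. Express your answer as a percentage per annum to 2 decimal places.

3.98%

From F = S·e^((r−q)T): (r − q) = ln(F/S)/T
ln(5254.1/5198.2) = ln(1.010754) = 0.010697
(r − q) = 0.010697 / (1) = 0.010697
q = r − ln(F/S)/T = 0.0505 − 0.010697 = 0.039803
q = 3.98%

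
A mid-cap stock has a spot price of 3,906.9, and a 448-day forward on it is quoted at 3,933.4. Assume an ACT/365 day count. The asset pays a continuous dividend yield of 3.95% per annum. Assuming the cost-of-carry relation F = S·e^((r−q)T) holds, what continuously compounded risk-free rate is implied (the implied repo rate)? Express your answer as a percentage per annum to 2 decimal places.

4.50%

From F = S·e^((r−q)T): (r − q) = ln(F/S)/T
ln(3933.4/3906.9) = ln(1.006783) = 0.006760
(r − q) = 0.006760 / (448/365) = 0.005508
r = ln(F/S)/T + q = 0.005508 + 0.0395 = 0.045008
r = 4.50%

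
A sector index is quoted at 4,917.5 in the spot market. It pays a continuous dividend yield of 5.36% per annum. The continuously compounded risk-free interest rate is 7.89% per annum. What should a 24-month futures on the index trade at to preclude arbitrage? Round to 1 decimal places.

F = S·e^((r − q)T) = 4917.5 · e^((0.0789 − 0.0536) × 24/12)
= 4917.5 · e^0.050600 = 4917.5 × 1.051902
F = 5,172.7

5,172.7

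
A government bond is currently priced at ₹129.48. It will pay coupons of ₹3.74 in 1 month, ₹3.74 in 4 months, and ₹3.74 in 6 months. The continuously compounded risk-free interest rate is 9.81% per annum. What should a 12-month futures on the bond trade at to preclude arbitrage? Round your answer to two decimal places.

PV(coupons) I = 3.74·e^(−0.0981·1/12) + 3.74·e^(−0.0981·4/12) + 3.74·e^(−0.0981·6/12)
I = 3.7096 + 3.6197 + 3.5610 = 10.8903
F = (S − I)·e^(rT) = (129.48 − 10.8903) · e^(0.0981·12/12)
= 118.5897 · e^0.098100 = 118.5897 × 1.103073 = ₹130.81

₹130.81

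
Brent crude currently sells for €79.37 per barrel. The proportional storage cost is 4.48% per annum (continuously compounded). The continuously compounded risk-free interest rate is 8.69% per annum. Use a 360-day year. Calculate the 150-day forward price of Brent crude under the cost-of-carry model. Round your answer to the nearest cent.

€83.85 per barrel

Net carry = r + u − y = 0.0869 + 0.0448 − 0.0000 = 0.1317
F = S·e^((r+u−y)T) = 79.37 · e^(0.1317 × 150/360) = 79.37 · e^0.054875
= 79.37 × 1.056409 = €83.85 per barrel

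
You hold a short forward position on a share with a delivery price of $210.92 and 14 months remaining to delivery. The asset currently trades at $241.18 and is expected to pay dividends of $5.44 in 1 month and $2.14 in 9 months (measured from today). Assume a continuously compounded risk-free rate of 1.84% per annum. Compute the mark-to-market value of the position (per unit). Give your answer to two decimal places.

PV(remaining dividends) I = 5.44·e^(−0.0184·1/12) + 2.14·e^(−0.0184·9/12) = 7.5423
Current forward F = (S − I)·e^(rT) = (241.18 − 7.5423)·e^(0.0184·14/12) = 233.6377 × 1.021699 = 238.7074
Value (long) = (F − K)·e^(−rT) = (238.7074 − 210.92) × 0.978762 = 27.1973
Short position value = −(long value) = -$27.20

-$27.20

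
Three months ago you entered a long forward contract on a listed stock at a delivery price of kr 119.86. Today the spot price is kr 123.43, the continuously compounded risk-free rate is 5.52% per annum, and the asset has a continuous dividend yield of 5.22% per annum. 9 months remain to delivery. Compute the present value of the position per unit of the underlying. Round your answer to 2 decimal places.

Current fair forward for the remaining 9 months: F = S·e^((r − q)·T), (r − q) = 0.0552 − 0.0522 = 0.0030
F = 123.43 · e^(0.0030 × 9/12) = 123.43 × 1.002253 = 123.7081
Value of long forward = (F − K)·e^(−rT) = (123.7081 − 119.86) · e^(−0.0552·9/12)
= 3.8481 × 0.959445 = 3.69

kr 3.69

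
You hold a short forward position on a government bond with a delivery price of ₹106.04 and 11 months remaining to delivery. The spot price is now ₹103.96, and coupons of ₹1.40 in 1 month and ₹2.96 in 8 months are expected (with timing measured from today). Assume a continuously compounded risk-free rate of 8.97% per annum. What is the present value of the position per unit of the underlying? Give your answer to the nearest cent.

PV(remaining coupons) I = 1.40·e^(−0.0897·1/12) + 2.96·e^(−0.0897·8/12) = 4.1778
Current forward F = (S − I)·e^(rT) = (103.96 − 4.1778)·e^(0.0897·11/12) = 99.7822 × 1.085700 = 108.3335
Value (long) = (F − K)·e^(−rT) = (108.3335 − 106.04) × 0.921065 = 2.1125
Short position value = −(long value) = -₹2.11

-₹2.11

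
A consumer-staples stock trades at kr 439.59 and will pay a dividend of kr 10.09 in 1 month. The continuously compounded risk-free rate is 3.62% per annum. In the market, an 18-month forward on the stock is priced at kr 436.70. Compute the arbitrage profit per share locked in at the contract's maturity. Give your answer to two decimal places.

PV(dividends) I = 10.09·e^(−0.0362·1/12) = 10.0596
Fair forward F* = (S − I)·e^(rT) = (439.59 − 10.0596)·e^0.054300 = 429.5304 × 1.055801 = 453.4986
Market kr 436.70 < fair 453.4986: forward underpriced → reverse cash-and-carry (short the stock, invest proceeds at r, pay the dividends, go long the forward).
Profit at T = |F_mkt − F*| = |436.70 − 453.4986| = kr 16.80 per share

kr 16.80 per share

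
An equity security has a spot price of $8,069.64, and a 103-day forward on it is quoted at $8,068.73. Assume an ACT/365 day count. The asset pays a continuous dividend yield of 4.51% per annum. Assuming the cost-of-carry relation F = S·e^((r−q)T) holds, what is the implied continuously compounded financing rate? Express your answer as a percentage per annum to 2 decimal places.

From F = S·e^((r−q)T): (r − q) = ln(F/S)/T
ln(8068.73/8069.64) = ln(0.999887) = -0.000113
(r − q) = -0.000113 / (103/365) = -0.000400
r = ln(F/S)/T + q = -0.000400 + 0.0451 = 0.044700
r = 4.47%

4.47%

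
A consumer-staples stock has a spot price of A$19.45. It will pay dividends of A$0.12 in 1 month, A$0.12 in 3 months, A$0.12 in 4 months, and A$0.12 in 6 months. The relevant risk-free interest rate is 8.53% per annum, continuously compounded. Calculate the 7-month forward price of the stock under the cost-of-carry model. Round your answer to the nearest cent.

PV(dividends) I = 0.12·e^(−0.0853·1/12) + 0.12·e^(−0.0853·3/12) + 0.12·e^(−0.0853·4/12) + 0.12·e^(−0.0853·6/12)
I = 0.1192 + 0.1175 + 0.1166 + 0.1150 = 0.4683
F = (S − I)·e^(rT) = (19.45 − 0.4683) · e^(0.0853·7/12)
= 18.9817 · e^0.049758 = 18.9817 × 1.051017 = A$19.95

A$19.95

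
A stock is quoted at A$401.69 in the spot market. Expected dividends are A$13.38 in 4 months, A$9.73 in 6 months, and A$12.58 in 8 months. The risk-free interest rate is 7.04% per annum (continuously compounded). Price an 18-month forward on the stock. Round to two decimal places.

PV(dividends) I = 13.38·e^(−0.0704·4/12) + 9.73·e^(−0.0704·6/12) + 12.58·e^(−0.0704·8/12)
I = 13.0697 + 9.3935 + 12.0032 = 34.4664
F = (S − I)·e^(rT) = (401.69 − 34.4664) · e^(0.0704·18/12)
= 367.2236 · e^0.105600 = 367.2236 × 1.111377 = A$408.12

A$408.12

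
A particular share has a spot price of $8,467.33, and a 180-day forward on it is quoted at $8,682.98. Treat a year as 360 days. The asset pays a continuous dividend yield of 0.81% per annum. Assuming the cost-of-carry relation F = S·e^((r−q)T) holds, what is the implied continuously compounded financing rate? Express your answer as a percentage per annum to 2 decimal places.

From F = S·e^((r−q)T): (r − q) = ln(F/S)/T
ln(8682.98/8467.33) = ln(1.025468) = 0.025149
(r − q) = 0.025149 / (180/360) = 0.050298
r = ln(F/S)/T + q = 0.050298 + 0.0081 = 0.058398
r = 5.84%

5.84%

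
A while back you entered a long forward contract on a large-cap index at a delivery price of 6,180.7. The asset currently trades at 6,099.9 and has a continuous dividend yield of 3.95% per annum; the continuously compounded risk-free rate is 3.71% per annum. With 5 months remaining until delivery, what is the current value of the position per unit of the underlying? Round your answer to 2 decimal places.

Current fair forward for the remaining 5 months: F = S·e^((r − q)·T), (r − q) = 0.0371 − 0.0395 = -0.0024
F = 6099.9 · e^(-0.0024 × 5/12) = 6099.9 × 0.99900050 = 6093.8031
Value of long forward = (F − K)·e^(−rT) = (6093.8031 − 6180.7) · e^(−0.0371·5/12)
= -86.8969 × 0.98466053 = -85.56

-85.56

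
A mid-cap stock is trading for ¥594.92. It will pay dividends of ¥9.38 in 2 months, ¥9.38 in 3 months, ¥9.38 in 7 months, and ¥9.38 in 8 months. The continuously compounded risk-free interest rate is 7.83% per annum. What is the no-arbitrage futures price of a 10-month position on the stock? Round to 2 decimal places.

PV(dividends) I = 9.38·e^(−0.0783·2/12) + 9.38·e^(−0.0783·3/12) + 9.38·e^(−0.0783·7/12) + 9.38·e^(−0.0783·8/12)
I = 9.2584 + 9.1982 + 8.9612 + 8.9029 = 36.3207
F = (S − I)·e^(rT) = (594.92 − 36.3207) · e^(0.0783·10/12)
= 558.5993 · e^0.065250 = 558.5993 × 1.067426 = ¥596.26

¥596.26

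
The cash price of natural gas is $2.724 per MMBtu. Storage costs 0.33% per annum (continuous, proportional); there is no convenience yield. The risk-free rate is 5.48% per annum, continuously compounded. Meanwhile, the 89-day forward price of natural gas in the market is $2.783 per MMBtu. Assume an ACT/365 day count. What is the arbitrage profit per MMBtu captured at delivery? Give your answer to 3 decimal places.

$0.020 per MMBtu

Fair forward: F* = S·e^(carry·T), with carry = (r + u) = 0.0548 + 0.0033 = 0.0581
F* = 2.724 · e^(0.0581 × 89/365) = 2.724 · e^0.014167 = 2.724 × 1.014268 = $2.7629
Market $2.783 > fair $2.7629: forward overpriced → cash-and-carry (buy spot, short the forward).
At maturity, profit = |F_mkt − F*| = |2.783 − 2.7629| = $0.020 per MMBtu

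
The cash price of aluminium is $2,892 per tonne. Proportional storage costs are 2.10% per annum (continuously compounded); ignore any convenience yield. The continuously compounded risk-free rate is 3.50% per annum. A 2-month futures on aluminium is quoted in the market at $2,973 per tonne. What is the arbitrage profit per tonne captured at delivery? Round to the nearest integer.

Fair futures: F* = S·e^(carry·T), with carry = (r + u) = 0.0350 + 0.0210 = 0.0560
F* = 2892 · e^(0.0560 × 2/12) = 2892 · e^0.009333 = 2892 × 1.009377 = $2919.1183
Market $2973 > fair $2919.1183: forward overpriced → cash-and-carry (buy spot, short the forward).
At maturity, profit = |F_mkt − F*| = |2973 − 2919.1183| = $54 per tonne

$54 per tonne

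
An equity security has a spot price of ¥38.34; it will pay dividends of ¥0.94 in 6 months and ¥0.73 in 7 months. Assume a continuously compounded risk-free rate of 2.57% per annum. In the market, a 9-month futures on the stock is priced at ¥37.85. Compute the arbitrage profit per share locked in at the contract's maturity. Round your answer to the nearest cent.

PV(dividends) I = 0.94·e^(−0.0257·6/12) + 0.73·e^(−0.0257·7/12) = 1.6471
Fair futures F* = (S − I)·e^(rT) = (38.34 − 1.6471)·e^0.019275 = 36.6929 × 1.019462 = 37.4070
Market ¥37.85 > fair 37.4070: forward overpriced → cash-and-carry (borrow at r, buy the stock and collect the dividends, short the forward).
Profit at T = |F_mkt − F*| = |37.85 − 37.4070| = ¥0.44 per share

¥0.44 per share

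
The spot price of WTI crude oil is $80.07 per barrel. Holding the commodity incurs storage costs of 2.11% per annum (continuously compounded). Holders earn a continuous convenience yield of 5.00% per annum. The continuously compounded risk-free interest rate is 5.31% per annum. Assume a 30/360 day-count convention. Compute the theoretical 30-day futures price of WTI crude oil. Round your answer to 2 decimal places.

Net carry = r + u − y = 0.0531 + 0.0211 − 0.0500 = 0.0242
F = S·e^((r+u−y)T) = 80.07 · e^(0.0242 × 30/360) = 80.07 · e^0.002017
= 80.07 × 1.002019 = $80.23 per barrel

$80.23 per barrel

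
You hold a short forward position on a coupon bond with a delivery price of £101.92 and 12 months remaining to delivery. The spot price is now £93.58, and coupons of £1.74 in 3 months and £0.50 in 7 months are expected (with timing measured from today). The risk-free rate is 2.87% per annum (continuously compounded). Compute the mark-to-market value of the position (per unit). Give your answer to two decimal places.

£7.68

PV(remaining coupons) I = 1.74·e^(−0.0287·3/12) + 0.50·e^(−0.0287·7/12) = 2.2193
Current forward F = (S − I)·e^(rT) = (93.58 − 2.2193)·e^(0.0287·12/12) = 91.3607 × 1.029116 = 94.0208
Value (long) = (F − K)·e^(−rT) = (94.0208 − 101.92) × 0.971708 = -7.6757
Short position value = −(long value) = £7.68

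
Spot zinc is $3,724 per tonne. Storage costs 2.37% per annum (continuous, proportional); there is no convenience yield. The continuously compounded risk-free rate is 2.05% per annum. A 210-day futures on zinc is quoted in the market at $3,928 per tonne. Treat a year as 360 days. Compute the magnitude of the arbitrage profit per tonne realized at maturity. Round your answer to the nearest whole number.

Fair futures: F* = S·e^(carry·T), with carry = (r + u) = 0.0205 + 0.0237 = 0.0442
F* = 3724 · e^(0.0442 × 210/360) = 3724 · e^0.025783 = 3724 × 1.026118 = $3821.2634
Market $3928 > fair $3821.2634: forward overpriced → cash-and-carry (buy spot, short the forward).
At maturity, profit = |F_mkt − F*| = |3928 − 3821.2634| = $107 per tonne

$107 per tonne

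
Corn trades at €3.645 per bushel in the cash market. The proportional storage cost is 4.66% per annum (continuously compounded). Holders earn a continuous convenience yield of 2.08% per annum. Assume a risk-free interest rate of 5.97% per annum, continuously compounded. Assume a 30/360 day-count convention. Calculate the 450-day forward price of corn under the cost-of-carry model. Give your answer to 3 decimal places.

Net carry = r + u − y = 0.0597 + 0.0466 − 0.0208 = 0.0855
F = S·e^((r+u−y)T) = 3.645 · e^(0.0855 × 450/360) = 3.645 · e^0.106875
= 3.645 × 1.112795 = €4.056 per bushel

€4.056 per bushel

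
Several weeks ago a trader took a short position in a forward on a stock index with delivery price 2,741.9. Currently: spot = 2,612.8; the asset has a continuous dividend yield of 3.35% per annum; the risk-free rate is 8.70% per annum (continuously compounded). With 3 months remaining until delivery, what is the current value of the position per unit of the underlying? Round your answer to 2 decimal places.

Current fair forward for the remaining 3 months: F = S·e^((r − q)·T), (r − q) = 0.0870 − 0.0335 = 0.0535
F = 2612.8 · e^(0.0535 × 3/12) = 2612.8 × 1.01346485 = 2647.9810
Value of long forward = (F − K)·e^(−rT) = (2647.9810 − 2741.9) · e^(−0.0870·3/12)
= -93.9190 × 0.97848483 = -91.90
Short position value = −(long value) = 91.90

91.90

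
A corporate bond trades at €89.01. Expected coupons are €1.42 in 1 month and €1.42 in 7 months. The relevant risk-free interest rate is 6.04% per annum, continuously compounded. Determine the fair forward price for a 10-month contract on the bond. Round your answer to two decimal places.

PV(coupons) I = 1.42·e^(−0.0604·1/12) + 1.42·e^(−0.0604·7/12)
I = 1.4129 + 1.3708 = 2.7837
F = (S − I)·e^(rT) = (89.01 − 2.7837) · e^(0.0604·10/12)
= 86.2263 · e^0.050333 = 86.2263 × 1.051621 = €90.68

€90.68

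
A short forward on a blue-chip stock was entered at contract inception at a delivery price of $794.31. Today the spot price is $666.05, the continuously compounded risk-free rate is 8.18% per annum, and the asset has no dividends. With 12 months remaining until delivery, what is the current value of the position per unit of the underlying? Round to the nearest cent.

$65.87

Current fair forward for the remaining 12 months: F = S·e^(r·T), r = 0.0818
F = 666.05 · e^(0.0818 × 12/12) = 666.05 × 1.085239 = 722.8234
Value of long forward = (F − K)·e^(−rT) = (722.8234 − 794.31) · e^(−0.0818·12/12)
= -71.4866 × 0.921456 = -65.87
Short position value = −(long value) = $65.87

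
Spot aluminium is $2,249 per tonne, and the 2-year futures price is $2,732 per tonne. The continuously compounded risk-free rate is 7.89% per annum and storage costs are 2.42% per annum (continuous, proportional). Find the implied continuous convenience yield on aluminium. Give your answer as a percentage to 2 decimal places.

F = S·e^((r+u−y)T) ⇒ (r+u−y) = ln(F/S)/T
ln(2732/2249) = 0.194548; /T ⇒ 0.097274
y = r + u − ln(F/S)/T = 0.0789 + 0.0242 − 0.097274 = 0.005826
y = 0.58%

0.58%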